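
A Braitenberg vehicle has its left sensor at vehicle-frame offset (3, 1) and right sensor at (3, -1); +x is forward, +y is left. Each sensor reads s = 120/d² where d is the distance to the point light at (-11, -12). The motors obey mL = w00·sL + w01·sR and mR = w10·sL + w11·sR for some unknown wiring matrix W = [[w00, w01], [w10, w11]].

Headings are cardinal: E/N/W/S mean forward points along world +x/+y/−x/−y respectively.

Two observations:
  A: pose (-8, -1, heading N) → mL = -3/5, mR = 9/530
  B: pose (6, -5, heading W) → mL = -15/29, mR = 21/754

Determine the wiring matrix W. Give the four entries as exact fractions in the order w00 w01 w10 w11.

obs A: pose=(-8,-1,N) → sL=3/5, sR=30/53, mL=-3/5, mR=9/530
obs B: pose=(6,-5,W) → sL=15/29, sR=6/13, mL=-15/29, mR=21/754
sensor matrix S = [[3/5, 30/53], [15/29, 6/13]]; det S = -1584/99905
solve [mL_A; mL_B] = S·[w00; w01] and [mR_A; mR_B] = S·[w10; w11]:
  w00 = -1, w01 = 0, w10 = 1/2, w11 = -1/2

-1 0 1/2 -1/2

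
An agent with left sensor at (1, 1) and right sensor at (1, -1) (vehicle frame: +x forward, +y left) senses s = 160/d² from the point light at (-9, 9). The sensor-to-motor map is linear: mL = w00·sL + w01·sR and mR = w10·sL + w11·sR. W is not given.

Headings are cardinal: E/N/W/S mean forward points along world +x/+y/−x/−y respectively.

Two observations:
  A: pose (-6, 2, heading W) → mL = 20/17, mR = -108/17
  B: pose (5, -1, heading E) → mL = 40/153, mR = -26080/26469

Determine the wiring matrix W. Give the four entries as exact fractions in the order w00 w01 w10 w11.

1/2 0 -1 -1

obs A: pose=(-6,2,W) → sL=40/17, sR=4, mL=20/17, mR=-108/17
obs B: pose=(5,-1,E) → sL=80/153, sR=80/173, mL=40/153, mR=-26080/26469
sensor matrix S = [[40/17, 4], [80/153, 80/173]]; det S = -26560/26469
solve [mL_A; mL_B] = S·[w00; w01] and [mR_A; mR_B] = S·[w10; w11]:
  w00 = 1/2, w01 = 0, w10 = -1, w11 = -1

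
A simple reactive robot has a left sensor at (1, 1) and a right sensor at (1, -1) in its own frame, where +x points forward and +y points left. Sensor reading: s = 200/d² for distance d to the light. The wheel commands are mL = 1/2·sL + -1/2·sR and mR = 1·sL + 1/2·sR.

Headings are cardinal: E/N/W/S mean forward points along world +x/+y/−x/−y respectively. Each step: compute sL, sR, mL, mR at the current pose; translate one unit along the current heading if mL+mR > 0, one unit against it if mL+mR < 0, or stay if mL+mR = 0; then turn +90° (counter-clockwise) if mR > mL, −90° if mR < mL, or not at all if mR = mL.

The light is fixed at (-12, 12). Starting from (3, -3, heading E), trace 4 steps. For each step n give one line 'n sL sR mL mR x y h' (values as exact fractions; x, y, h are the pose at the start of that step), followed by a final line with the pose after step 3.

n=0: pose=(3,-3,E); sL=50/113, sR=25/64; mL=375/14464, mR=9225/14464; mL+mR=75/113 → advance +1; mR−mL=4425/7232 → turn +1·90°
n=1: pose=(4,-3,N); sL=200/421, sR=40/97; mL=1280/40837, mR=27820/40837; mL+mR=300/421 → advance +1; mR−mL=26540/40837 → turn +1·90°
n=2: pose=(4,-2,W); sL=4/9, sR=100/197; mL=-56/1773, mR=1238/1773; mL+mR=2/3 → advance +1; mR−mL=1294/1773 → turn +1·90°
n=3: pose=(3,-2,S); sL=200/481, sR=200/421; mL=-6000/202501, mR=132300/202501; mL+mR=300/481 → advance +1; mR−mL=138300/202501 → turn +1·90°

0 50/113 25/64 375/14464 9225/14464 3 -3 E
1 200/421 40/97 1280/40837 27820/40837 4 -3 N
2 4/9 100/197 -56/1773 1238/1773 4 -2 W
3 200/481 200/421 -6000/202501 132300/202501 3 -2 S
final 3 -3 E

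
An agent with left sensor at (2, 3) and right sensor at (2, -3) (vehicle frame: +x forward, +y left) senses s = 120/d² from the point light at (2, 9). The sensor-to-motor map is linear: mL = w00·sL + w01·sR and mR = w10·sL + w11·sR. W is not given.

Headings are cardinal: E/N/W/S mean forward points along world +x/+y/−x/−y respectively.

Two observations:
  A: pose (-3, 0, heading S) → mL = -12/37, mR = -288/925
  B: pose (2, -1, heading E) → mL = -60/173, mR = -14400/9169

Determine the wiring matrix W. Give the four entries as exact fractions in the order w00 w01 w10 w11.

obs A: pose=(-3,0,S) → sL=24/25, sR=24/37, mL=-12/37, mR=-288/925
obs B: pose=(2,-1,E) → sL=120/53, sR=120/173, mL=-60/173, mR=-14400/9169
sensor matrix S = [[24/25, 24/37], [120/53, 120/173]]; det S = -1361664/1696265
solve [mL_A; mL_B] = S·[w00; w01] and [mR_A; mR_B] = S·[w10; w11]:
  w00 = 0, w01 = -1/2, w10 = -1, w11 = 1

0 -1/2 -1 1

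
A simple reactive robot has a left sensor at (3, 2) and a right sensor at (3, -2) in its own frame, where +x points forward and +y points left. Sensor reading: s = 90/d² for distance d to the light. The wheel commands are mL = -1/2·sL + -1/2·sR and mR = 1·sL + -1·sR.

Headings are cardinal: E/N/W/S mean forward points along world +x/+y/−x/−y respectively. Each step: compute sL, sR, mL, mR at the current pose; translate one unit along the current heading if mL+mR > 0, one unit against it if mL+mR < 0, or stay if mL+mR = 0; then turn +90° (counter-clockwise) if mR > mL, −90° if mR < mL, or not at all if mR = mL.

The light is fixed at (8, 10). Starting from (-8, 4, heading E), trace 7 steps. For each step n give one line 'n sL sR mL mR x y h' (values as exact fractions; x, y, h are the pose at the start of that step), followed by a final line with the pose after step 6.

0 18/37 90/233 -3762/8621 864/8621 -8 4 E
1 9/37 5/13 -151/481 -68/481 -9 4 N
2 90/481 18/85 -8154/40885 -1008/40885 -9 3 W
3 45/148 45/212 -2025/7844 180/1961 -8 3 S
4 18/37 90/233 -3762/8621 864/8621 -8 4 E
5 9/37 5/13 -151/481 -68/481 -9 4 N
6 90/481 18/85 -8154/40885 -1008/40885 -9 3 W
final -8 3 S

n=0: pose=(-8,4,E); sL=18/37, sR=90/233; mL=-3762/8621, mR=864/8621; mL+mR=-2898/8621 → advance -1; mR−mL=4626/8621 → turn +1·90°
n=1: pose=(-9,4,N); sL=9/37, sR=5/13; mL=-151/481, mR=-68/481; mL+mR=-219/481 → advance -1; mR−mL=83/481 → turn +1·90°
n=2: pose=(-9,3,W); sL=90/481, sR=18/85; mL=-8154/40885, mR=-1008/40885; mL+mR=-9162/40885 → advance -1; mR−mL=7146/40885 → turn +1·90°
n=3: pose=(-8,3,S); sL=45/148, sR=45/212; mL=-2025/7844, mR=180/1961; mL+mR=-1305/7844 → advance -1; mR−mL=2745/7844 → turn +1·90°
n=4: pose=(-8,4,E); sL=18/37, sR=90/233; mL=-3762/8621, mR=864/8621; mL+mR=-2898/8621 → advance -1; mR−mL=4626/8621 → turn +1·90°
n=5: pose=(-9,4,N); sL=9/37, sR=5/13; mL=-151/481, mR=-68/481; mL+mR=-219/481 → advance -1; mR−mL=83/481 → turn +1·90°
n=6: pose=(-9,3,W); sL=90/481, sR=18/85; mL=-8154/40885, mR=-1008/40885; mL+mR=-9162/40885 → advance -1; mR−mL=7146/40885 → turn +1·90°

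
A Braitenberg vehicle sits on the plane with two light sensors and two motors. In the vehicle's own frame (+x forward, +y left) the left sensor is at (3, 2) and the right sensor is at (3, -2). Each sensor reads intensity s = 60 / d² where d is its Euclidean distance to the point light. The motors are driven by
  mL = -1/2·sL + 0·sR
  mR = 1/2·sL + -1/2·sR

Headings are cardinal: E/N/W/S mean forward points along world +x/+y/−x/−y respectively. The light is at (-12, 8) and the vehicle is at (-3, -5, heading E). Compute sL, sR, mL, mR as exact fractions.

12/53 20/123 -6/53 208/6519

left sensor world pos  = (0, -3); dL² = 265
right sensor world pos = (0, -7); dR² = 369
sL = 60/265 = 12/53
sR = 60/369 = 20/123
mL = -1/2·sL + 0·sR = -6/53
mR = 1/2·sL + -1/2·sR = 208/6519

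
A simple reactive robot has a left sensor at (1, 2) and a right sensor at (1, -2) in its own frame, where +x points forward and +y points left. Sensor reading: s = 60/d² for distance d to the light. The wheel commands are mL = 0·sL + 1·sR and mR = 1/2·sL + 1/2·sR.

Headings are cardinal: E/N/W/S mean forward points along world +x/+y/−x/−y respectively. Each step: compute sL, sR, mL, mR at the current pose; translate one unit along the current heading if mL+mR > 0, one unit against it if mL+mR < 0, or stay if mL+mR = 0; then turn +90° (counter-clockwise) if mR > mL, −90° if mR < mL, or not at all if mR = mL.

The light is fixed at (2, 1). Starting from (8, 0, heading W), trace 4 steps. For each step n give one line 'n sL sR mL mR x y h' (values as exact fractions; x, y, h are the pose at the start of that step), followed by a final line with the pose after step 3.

0 30/17 30/13 30/13 450/221 8 0 W
1 20/3 60/49 60/49 580/147 7 0 N
2 3 3 3 3 7 1 W
3 60/13 60/13 60/13 60/13 6 1 W
final 5 1 W

n=0: pose=(8,0,W); sL=30/17, sR=30/13; mL=30/13, mR=450/221; mL+mR=960/221 → advance +1; mR−mL=-60/221 → turn -1·90°
n=1: pose=(7,0,N); sL=20/3, sR=60/49; mL=60/49, mR=580/147; mL+mR=760/147 → advance +1; mR−mL=400/147 → turn +1·90°
n=2: pose=(7,1,W); sL=3, sR=3; mL=3, mR=3; mL+mR=6 → advance +1; mR−mL=0 → turn +0·90°
n=3: pose=(6,1,W); sL=60/13, sR=60/13; mL=60/13, mR=60/13; mL+mR=120/13 → advance +1; mR−mL=0 → turn +0·90°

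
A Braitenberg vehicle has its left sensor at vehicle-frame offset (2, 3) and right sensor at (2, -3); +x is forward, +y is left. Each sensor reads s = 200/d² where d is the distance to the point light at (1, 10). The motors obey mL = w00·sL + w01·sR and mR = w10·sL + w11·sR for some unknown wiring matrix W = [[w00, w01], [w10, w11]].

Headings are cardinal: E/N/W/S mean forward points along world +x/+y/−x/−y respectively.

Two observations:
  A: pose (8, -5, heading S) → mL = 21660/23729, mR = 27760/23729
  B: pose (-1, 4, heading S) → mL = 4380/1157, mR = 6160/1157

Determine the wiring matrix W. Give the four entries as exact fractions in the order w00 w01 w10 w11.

obs A: pose=(8,-5,S) → sL=200/389, sR=40/61, mL=21660/23729, mR=27760/23729
obs B: pose=(-1,4,S) → sL=40/13, sR=200/89, mL=4380/1157, mR=6160/1157
sensor matrix S = [[200/389, 40/61], [40/13, 200/89]]; det S = -23673600/27454453
solve [mL_A; mL_B] = S·[w00; w01] and [mR_A; mR_B] = S·[w10; w11]:
  w00 = 1/2, w01 = 1, w10 = 1, w11 = 1

1/2 1 1 1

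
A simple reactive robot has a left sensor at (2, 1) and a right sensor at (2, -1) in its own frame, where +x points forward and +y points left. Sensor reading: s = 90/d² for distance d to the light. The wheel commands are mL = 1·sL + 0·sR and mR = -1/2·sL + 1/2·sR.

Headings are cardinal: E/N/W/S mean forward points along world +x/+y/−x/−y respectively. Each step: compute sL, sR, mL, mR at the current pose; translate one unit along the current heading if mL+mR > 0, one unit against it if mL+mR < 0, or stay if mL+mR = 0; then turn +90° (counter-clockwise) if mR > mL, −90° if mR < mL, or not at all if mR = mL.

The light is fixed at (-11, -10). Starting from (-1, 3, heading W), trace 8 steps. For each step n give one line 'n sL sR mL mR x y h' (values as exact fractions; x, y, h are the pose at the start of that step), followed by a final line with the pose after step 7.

0 45/104 9/26 45/104 -9/208 -1 3 W
1 90/289 18/65 90/289 -324/18785 -2 3 N
2 45/173 9/29 45/173 126/5017 -2 4 E
3 18/53 2/5 18/53 8/265 -1 4 S
4 45/104 9/26 45/104 -9/208 -1 3 W
5 90/289 18/65 90/289 -324/18785 -2 3 N
6 45/173 9/29 45/173 126/5017 -2 4 E
7 18/53 2/5 18/53 8/265 -1 4 S
final -1 3 W

n=0: pose=(-1,3,W); sL=45/104, sR=9/26; mL=45/104, mR=-9/208; mL+mR=81/208 → advance +1; mR−mL=-99/208 → turn -1·90°
n=1: pose=(-2,3,N); sL=90/289, sR=18/65; mL=90/289, mR=-324/18785; mL+mR=5526/18785 → advance +1; mR−mL=-6174/18785 → turn -1·90°
n=2: pose=(-2,4,E); sL=45/173, sR=9/29; mL=45/173, mR=126/5017; mL+mR=1431/5017 → advance +1; mR−mL=-1179/5017 → turn -1·90°
n=3: pose=(-1,4,S); sL=18/53, sR=2/5; mL=18/53, mR=8/265; mL+mR=98/265 → advance +1; mR−mL=-82/265 → turn -1·90°
n=4: pose=(-1,3,W); sL=45/104, sR=9/26; mL=45/104, mR=-9/208; mL+mR=81/208 → advance +1; mR−mL=-99/208 → turn -1·90°
n=5: pose=(-2,3,N); sL=90/289, sR=18/65; mL=90/289, mR=-324/18785; mL+mR=5526/18785 → advance +1; mR−mL=-6174/18785 → turn -1·90°
n=6: pose=(-2,4,E); sL=45/173, sR=9/29; mL=45/173, mR=126/5017; mL+mR=1431/5017 → advance +1; mR−mL=-1179/5017 → turn -1·90°
n=7: pose=(-1,4,S); sL=18/53, sR=2/5; mL=18/53, mR=8/265; mL+mR=98/265 → advance +1; mR−mL=-82/265 → turn -1·90°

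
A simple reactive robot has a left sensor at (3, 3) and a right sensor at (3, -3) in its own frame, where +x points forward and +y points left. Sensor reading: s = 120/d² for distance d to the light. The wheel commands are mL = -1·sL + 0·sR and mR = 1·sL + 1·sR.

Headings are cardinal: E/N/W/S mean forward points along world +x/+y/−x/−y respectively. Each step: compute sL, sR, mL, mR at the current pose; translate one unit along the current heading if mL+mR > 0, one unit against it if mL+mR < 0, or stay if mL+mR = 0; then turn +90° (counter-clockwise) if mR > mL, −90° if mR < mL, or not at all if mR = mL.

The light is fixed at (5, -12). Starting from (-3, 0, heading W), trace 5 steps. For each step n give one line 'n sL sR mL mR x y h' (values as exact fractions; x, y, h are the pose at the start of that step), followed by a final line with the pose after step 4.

0 60/101 60/173 -60/101 16440/17473 -3 0 W
1 40/39 8/15 -40/39 304/195 -4 0 S
2 15/29 6/5 -15/29 249/145 -4 -1 E
3 120/317 120/221 -120/317 64560/70057 -3 -1 N
4 60/101 60/173 -60/101 16440/17473 -3 0 W
final -4 0 S

n=0: pose=(-3,0,W); sL=60/101, sR=60/173; mL=-60/101, mR=16440/17473; mL+mR=60/173 → advance +1; mR−mL=26820/17473 → turn +1·90°
n=1: pose=(-4,0,S); sL=40/39, sR=8/15; mL=-40/39, mR=304/195; mL+mR=8/15 → advance +1; mR−mL=168/65 → turn +1·90°
n=2: pose=(-4,-1,E); sL=15/29, sR=6/5; mL=-15/29, mR=249/145; mL+mR=6/5 → advance +1; mR−mL=324/145 → turn +1·90°
n=3: pose=(-3,-1,N); sL=120/317, sR=120/221; mL=-120/317, mR=64560/70057; mL+mR=120/221 → advance +1; mR−mL=91080/70057 → turn +1·90°
n=4: pose=(-3,0,W); sL=60/101, sR=60/173; mL=-60/101, mR=16440/17473; mL+mR=60/173 → advance +1; mR−mL=26820/17473 → turn +1·90°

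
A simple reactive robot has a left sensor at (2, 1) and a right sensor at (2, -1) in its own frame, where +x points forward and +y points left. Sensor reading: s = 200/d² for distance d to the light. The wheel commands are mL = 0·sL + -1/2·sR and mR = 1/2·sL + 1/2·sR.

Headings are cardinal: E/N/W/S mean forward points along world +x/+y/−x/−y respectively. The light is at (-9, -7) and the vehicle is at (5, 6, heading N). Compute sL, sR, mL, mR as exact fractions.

100/197 4/9 -2/9 844/1773

left sensor world pos  = (4, 8); dL² = 394
right sensor world pos = (6, 8); dR² = 450
sL = 200/394 = 100/197
sR = 200/450 = 4/9
mL = 0·sL + -1/2·sR = -2/9
mR = 1/2·sL + 1/2·sR = 844/1773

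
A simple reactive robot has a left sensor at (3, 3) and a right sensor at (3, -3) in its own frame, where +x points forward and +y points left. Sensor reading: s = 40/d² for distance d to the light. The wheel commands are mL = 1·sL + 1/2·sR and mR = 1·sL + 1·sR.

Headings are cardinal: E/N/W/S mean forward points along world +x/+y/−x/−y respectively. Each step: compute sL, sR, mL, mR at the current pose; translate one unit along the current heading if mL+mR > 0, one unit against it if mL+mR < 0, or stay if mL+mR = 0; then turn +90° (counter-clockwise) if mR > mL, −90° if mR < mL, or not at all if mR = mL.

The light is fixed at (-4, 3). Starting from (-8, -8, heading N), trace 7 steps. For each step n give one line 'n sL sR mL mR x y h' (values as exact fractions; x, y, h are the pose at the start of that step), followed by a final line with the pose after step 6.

n=0: pose=(-8,-8,N); sL=40/113, sR=8/13; mL=972/1469, mR=1424/1469; mL+mR=2396/1469 → advance +1; mR−mL=4/13 → turn +1·90°
n=1: pose=(-8,-7,W); sL=20/109, sR=20/49; mL=2070/5341, mR=3160/5341; mL+mR=5230/5341 → advance +1; mR−mL=10/49 → turn +1·90°
n=2: pose=(-9,-7,S); sL=40/173, sR=40/233; mL=12780/40309, mR=16240/40309; mL+mR=29020/40309 → advance +1; mR−mL=20/233 → turn +1·90°
n=3: pose=(-9,-8,E); sL=10/17, sR=1/5; mL=117/170, mR=67/85; mL+mR=251/170 → advance +1; mR−mL=1/10 → turn +1·90°
n=4: pose=(-8,-8,N); sL=40/113, sR=8/13; mL=972/1469, mR=1424/1469; mL+mR=2396/1469 → advance +1; mR−mL=4/13 → turn +1·90°
n=5: pose=(-8,-7,W); sL=20/109, sR=20/49; mL=2070/5341, mR=3160/5341; mL+mR=5230/5341 → advance +1; mR−mL=10/49 → turn +1·90°
n=6: pose=(-9,-7,S); sL=40/173, sR=40/233; mL=12780/40309, mR=16240/40309; mL+mR=29020/40309 → advance +1; mR−mL=20/233 → turn +1·90°

0 40/113 8/13 972/1469 1424/1469 -8 -8 N
1 20/109 20/49 2070/5341 3160/5341 -8 -7 W
2 40/173 40/233 12780/40309 16240/40309 -9 -7 S
3 10/17 1/5 117/170 67/85 -9 -8 E
4 40/113 8/13 972/1469 1424/1469 -8 -8 N
5 20/109 20/49 2070/5341 3160/5341 -8 -7 W
6 40/173 40/233 12780/40309 16240/40309 -9 -7 S
final -9 -8 E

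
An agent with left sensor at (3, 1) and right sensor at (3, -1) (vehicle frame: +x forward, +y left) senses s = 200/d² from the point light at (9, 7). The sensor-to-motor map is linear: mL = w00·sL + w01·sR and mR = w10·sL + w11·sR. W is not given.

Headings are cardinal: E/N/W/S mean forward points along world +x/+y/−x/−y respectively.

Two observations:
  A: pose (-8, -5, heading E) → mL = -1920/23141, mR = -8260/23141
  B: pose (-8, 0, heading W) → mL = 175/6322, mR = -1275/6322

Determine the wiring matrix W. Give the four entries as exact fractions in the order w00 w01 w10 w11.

-1 1 -1 1/2

obs A: pose=(-8,-5,E) → sL=200/317, sR=40/73, mL=-1920/23141, mR=-8260/23141
obs B: pose=(-8,0,W) → sL=25/58, sR=50/109, mL=175/6322, mR=-1275/6322
sensor matrix S = [[200/317, 40/73], [25/58, 50/109]]; det S = 3893500/73148701
solve [mL_A; mL_B] = S·[w00; w01] and [mR_A; mR_B] = S·[w10; w11]:
  w00 = -1, w01 = 1, w10 = -1, w11 = 1/2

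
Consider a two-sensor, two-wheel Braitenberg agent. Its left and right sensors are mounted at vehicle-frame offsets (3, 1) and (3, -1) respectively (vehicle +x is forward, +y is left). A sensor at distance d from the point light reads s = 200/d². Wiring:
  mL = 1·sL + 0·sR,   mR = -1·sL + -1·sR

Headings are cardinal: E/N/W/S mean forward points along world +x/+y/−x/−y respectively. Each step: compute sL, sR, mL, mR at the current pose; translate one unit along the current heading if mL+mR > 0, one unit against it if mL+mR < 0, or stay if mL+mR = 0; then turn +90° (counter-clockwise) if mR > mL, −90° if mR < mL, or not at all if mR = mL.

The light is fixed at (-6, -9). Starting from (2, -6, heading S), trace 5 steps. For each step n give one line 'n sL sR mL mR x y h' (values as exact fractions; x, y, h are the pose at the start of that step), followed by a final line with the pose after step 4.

0 200/81 200/49 200/81 -26000/3969 2 -6 S
1 100/17 4 100/17 -168/17 2 -5 W
2 200/113 200/149 200/113 -52400/16837 3 -5 N
3 5/4 50/37 5/4 -385/148 3 -6 E
4 200/81 200/49 200/81 -26000/3969 2 -6 S
final 2 -5 W

n=0: pose=(2,-6,S); sL=200/81, sR=200/49; mL=200/81, mR=-26000/3969; mL+mR=-200/49 → advance -1; mR−mL=-35800/3969 → turn -1·90°
n=1: pose=(2,-5,W); sL=100/17, sR=4; mL=100/17, mR=-168/17; mL+mR=-4 → advance -1; mR−mL=-268/17 → turn -1·90°
n=2: pose=(3,-5,N); sL=200/113, sR=200/149; mL=200/113, mR=-52400/16837; mL+mR=-200/149 → advance -1; mR−mL=-82200/16837 → turn -1·90°
n=3: pose=(3,-6,E); sL=5/4, sR=50/37; mL=5/4, mR=-385/148; mL+mR=-50/37 → advance -1; mR−mL=-285/74 → turn -1·90°
n=4: pose=(2,-6,S); sL=200/81, sR=200/49; mL=200/81, mR=-26000/3969; mL+mR=-200/49 → advance -1; mR−mL=-35800/3969 → turn -1·90°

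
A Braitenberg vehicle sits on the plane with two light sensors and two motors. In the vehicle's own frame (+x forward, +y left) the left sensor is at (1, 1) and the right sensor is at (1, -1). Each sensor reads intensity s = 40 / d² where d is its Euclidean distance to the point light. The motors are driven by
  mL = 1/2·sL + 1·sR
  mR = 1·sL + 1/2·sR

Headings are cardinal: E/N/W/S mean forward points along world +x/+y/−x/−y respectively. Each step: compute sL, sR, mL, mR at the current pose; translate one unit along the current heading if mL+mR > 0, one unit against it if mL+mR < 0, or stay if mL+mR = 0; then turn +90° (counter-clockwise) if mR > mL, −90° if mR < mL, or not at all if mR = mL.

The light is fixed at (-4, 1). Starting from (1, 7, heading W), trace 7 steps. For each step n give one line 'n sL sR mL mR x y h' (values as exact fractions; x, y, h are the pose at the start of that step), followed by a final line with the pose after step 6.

n=0: pose=(1,7,W); sL=40/41, sR=8/13; mL=588/533, mR=684/533; mL+mR=1272/533 → advance +1; mR−mL=96/533 → turn +1·90°
n=1: pose=(0,7,S); sL=4/5, sR=20/17; mL=134/85, mR=118/85; mL+mR=252/85 → advance +1; mR−mL=-16/85 → turn -1·90°
n=2: pose=(0,6,W); sL=8/5, sR=8/9; mL=76/45, mR=92/45; mL+mR=56/15 → advance +1; mR−mL=16/45 → turn +1·90°
n=3: pose=(-1,6,S); sL=5/4, sR=2; mL=21/8, mR=9/4; mL+mR=39/8 → advance +1; mR−mL=-3/8 → turn -1·90°
n=4: pose=(-1,5,W); sL=40/13, sR=40/29; mL=1100/377, mR=1420/377; mL+mR=2520/377 → advance +1; mR−mL=320/377 → turn +1·90°
n=5: pose=(-2,5,S); sL=20/9, sR=4; mL=46/9, mR=38/9; mL+mR=28/3 → advance +1; mR−mL=-8/9 → turn -1·90°
n=6: pose=(-2,4,W); sL=8, sR=40/17; mL=108/17, mR=156/17; mL+mR=264/17 → advance +1; mR−mL=48/17 → turn +1·90°

0 40/41 8/13 588/533 684/533 1 7 W
1 4/5 20/17 134/85 118/85 0 7 S
2 8/5 8/9 76/45 92/45 0 6 W
3 5/4 2 21/8 9/4 -1 6 S
4 40/13 40/29 1100/377 1420/377 -1 5 W
5 20/9 4 46/9 38/9 -2 5 S
6 8 40/17 108/17 156/17 -2 4 W
final -3 4 S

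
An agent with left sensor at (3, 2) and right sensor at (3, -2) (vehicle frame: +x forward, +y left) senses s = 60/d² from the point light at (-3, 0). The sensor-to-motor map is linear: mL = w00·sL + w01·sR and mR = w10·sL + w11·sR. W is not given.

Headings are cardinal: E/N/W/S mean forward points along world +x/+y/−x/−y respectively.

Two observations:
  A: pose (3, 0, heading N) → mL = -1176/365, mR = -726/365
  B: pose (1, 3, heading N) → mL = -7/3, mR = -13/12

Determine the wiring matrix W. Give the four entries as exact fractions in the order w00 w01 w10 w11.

-1 -1 -1 1/2

obs A: pose=(3,0,N) → sL=12/5, sR=60/73, mL=-1176/365, mR=-726/365
obs B: pose=(1,3,N) → sL=3/2, sR=5/6, mL=-7/3, mR=-13/12
sensor matrix S = [[12/5, 60/73], [3/2, 5/6]]; det S = 56/73
solve [mL_A; mL_B] = S·[w00; w01] and [mR_A; mR_B] = S·[w10; w11]:
  w00 = -1, w01 = -1, w10 = -1, w11 = 1/2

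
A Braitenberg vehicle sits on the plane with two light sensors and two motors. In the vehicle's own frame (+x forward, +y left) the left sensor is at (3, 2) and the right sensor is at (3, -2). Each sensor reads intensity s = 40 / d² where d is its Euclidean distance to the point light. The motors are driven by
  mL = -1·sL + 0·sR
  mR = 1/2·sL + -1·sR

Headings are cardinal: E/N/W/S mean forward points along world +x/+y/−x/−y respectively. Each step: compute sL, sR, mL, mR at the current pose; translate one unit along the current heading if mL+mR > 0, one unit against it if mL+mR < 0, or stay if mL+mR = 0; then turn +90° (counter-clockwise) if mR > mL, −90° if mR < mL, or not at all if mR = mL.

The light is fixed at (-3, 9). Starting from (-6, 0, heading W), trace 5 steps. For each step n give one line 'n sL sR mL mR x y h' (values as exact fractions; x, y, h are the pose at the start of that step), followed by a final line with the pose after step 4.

0 40/157 8/17 -40/157 -916/2669 -6 0 W
1 10/13 10/9 -10/13 -85/117 -5 0 N
2 40/169 40/89 -40/169 -4980/15041 -5 -1 W
3 20/29 4/5 -20/29 -66/145 -4 -1 N
4 8/37 40/97 -8/37 -1092/3589 -4 -2 W
final -3 -2 N

n=0: pose=(-6,0,W); sL=40/157, sR=8/17; mL=-40/157, mR=-916/2669; mL+mR=-1596/2669 → advance -1; mR−mL=-236/2669 → turn -1·90°
n=1: pose=(-5,0,N); sL=10/13, sR=10/9; mL=-10/13, mR=-85/117; mL+mR=-175/117 → advance -1; mR−mL=5/117 → turn +1·90°
n=2: pose=(-5,-1,W); sL=40/169, sR=40/89; mL=-40/169, mR=-4980/15041; mL+mR=-8540/15041 → advance -1; mR−mL=-1420/15041 → turn -1·90°
n=3: pose=(-4,-1,N); sL=20/29, sR=4/5; mL=-20/29, mR=-66/145; mL+mR=-166/145 → advance -1; mR−mL=34/145 → turn +1·90°
n=4: pose=(-4,-2,W); sL=8/37, sR=40/97; mL=-8/37, mR=-1092/3589; mL+mR=-1868/3589 → advance -1; mR−mL=-316/3589 → turn -1·90°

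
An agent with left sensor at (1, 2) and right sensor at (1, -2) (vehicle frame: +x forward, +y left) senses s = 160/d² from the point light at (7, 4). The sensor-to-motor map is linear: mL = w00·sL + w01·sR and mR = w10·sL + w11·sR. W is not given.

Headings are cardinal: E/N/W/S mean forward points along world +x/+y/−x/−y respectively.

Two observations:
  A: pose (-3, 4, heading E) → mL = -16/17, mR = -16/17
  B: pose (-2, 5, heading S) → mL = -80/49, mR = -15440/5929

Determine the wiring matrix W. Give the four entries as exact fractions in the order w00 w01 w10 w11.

obs A: pose=(-3,4,E) → sL=32/17, sR=32/17, mL=-16/17, mR=-16/17
obs B: pose=(-2,5,S) → sL=160/49, sR=160/121, mL=-80/49, mR=-15440/5929
sensor matrix S = [[32/17, 32/17], [160/49, 160/121]]; det S = -368640/100793
solve [mL_A; mL_B] = S·[w00; w01] and [mR_A; mR_B] = S·[w10; w11]:
  w00 = -1/2, w01 = 0, w10 = -1, w11 = 1/2

-1/2 0 -1 1/2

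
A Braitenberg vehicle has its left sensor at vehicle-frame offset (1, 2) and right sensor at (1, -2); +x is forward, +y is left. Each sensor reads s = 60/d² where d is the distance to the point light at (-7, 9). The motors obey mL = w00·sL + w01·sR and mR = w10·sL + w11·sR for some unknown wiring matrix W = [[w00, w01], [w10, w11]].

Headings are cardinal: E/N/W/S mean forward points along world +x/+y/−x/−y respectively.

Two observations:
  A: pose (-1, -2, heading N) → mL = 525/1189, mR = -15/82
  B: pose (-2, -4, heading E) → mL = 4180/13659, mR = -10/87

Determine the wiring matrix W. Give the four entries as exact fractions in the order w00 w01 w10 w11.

1/2 1/2 0 -1/2

obs A: pose=(-1,-2,N) → sL=15/29, sR=15/41, mL=525/1189, mR=-15/82
obs B: pose=(-2,-4,E) → sL=60/157, sR=20/87, mL=4180/13659, mR=-10/87
sensor matrix S = [[15/29, 15/41], [60/157, 20/87]]; det S = -113200/5413517
solve [mL_A; mL_B] = S·[w00; w01] and [mR_A; mR_B] = S·[w10; w11]:
  w00 = 1/2, w01 = 1/2, w10 = 0, w11 = -1/2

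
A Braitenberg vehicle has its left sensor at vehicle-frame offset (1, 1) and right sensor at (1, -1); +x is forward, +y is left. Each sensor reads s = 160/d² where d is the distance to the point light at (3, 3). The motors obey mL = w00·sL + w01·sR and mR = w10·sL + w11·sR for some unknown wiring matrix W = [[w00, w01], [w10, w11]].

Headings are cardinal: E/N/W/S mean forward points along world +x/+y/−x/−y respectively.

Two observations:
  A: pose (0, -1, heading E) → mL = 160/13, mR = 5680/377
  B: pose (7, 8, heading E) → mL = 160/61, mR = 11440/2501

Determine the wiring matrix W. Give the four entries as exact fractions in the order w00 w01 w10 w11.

1 0 1 1/2

obs A: pose=(0,-1,E) → sL=160/13, sR=160/29, mL=160/13, mR=5680/377
obs B: pose=(7,8,E) → sL=160/61, sR=160/41, mL=160/61, mR=11440/2501
sensor matrix S = [[160/13, 160/29], [160/61, 160/41]]; det S = 31641600/942877
solve [mL_A; mL_B] = S·[w00; w01] and [mR_A; mR_B] = S·[w10; w11]:
  w00 = 1, w01 = 0, w10 = 1, w11 = 1/2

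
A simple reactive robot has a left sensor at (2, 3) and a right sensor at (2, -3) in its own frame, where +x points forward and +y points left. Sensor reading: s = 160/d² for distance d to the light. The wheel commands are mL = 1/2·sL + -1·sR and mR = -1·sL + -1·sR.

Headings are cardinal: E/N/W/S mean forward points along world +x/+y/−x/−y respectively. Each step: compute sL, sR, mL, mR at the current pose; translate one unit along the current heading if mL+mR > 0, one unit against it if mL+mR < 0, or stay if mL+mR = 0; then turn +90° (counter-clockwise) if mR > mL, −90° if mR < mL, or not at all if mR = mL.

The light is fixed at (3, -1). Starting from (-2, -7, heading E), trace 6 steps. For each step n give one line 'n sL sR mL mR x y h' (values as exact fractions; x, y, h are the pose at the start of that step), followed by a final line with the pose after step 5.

0 80/9 16/9 8/3 -32/3 -2 -7 E
1 160/73 32/29 -16/2117 -6976/2117 -3 -7 S
2 5/4 40/17 -235/136 -245/68 -3 -6 W
3 160/73 160/13 -10640/949 -13760/949 -2 -6 N
4 80/9 16/9 8/3 -32/3 -2 -7 E
5 160/73 32/29 -16/2117 -6976/2117 -3 -7 S
final -3 -6 W

n=0: pose=(-2,-7,E); sL=80/9, sR=16/9; mL=8/3, mR=-32/3; mL+mR=-8 → advance -1; mR−mL=-40/3 → turn -1·90°
n=1: pose=(-3,-7,S); sL=160/73, sR=32/29; mL=-16/2117, mR=-6976/2117; mL+mR=-6992/2117 → advance -1; mR−mL=-240/73 → turn -1·90°
n=2: pose=(-3,-6,W); sL=5/4, sR=40/17; mL=-235/136, mR=-245/68; mL+mR=-725/136 → advance -1; mR−mL=-15/8 → turn -1·90°
n=3: pose=(-2,-6,N); sL=160/73, sR=160/13; mL=-10640/949, mR=-13760/949; mL+mR=-24400/949 → advance -1; mR−mL=-240/73 → turn -1·90°
n=4: pose=(-2,-7,E); sL=80/9, sR=16/9; mL=8/3, mR=-32/3; mL+mR=-8 → advance -1; mR−mL=-40/3 → turn -1·90°
n=5: pose=(-3,-7,S); sL=160/73, sR=32/29; mL=-16/2117, mR=-6976/2117; mL+mR=-6992/2117 → advance -1; mR−mL=-240/73 → turn -1·90°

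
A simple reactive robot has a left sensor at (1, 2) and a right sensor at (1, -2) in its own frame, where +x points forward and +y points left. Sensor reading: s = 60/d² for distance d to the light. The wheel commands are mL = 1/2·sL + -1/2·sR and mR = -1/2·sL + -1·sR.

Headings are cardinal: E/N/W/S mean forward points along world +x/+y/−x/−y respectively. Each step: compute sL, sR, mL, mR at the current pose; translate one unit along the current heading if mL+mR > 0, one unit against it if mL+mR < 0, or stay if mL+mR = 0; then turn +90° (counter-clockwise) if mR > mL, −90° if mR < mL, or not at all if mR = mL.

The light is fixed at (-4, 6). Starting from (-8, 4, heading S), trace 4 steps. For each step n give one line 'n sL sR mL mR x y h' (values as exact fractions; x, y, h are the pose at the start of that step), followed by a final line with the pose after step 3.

n=0: pose=(-8,4,S); sL=60/13, sR=4/3; mL=64/39, mR=-142/39; mL+mR=-2 → advance -1; mR−mL=-206/39 → turn -1·90°
n=1: pose=(-8,5,W); sL=30/17, sR=30/13; mL=-60/221, mR=-705/221; mL+mR=-45/13 → advance -1; mR−mL=-645/221 → turn -1·90°
n=2: pose=(-7,5,N); sL=12/5, sR=60; mL=-144/5, mR=-306/5; mL+mR=-90 → advance -1; mR−mL=-162/5 → turn -1·90°
n=3: pose=(-7,4,E); sL=15, sR=3; mL=6, mR=-21/2; mL+mR=-9/2 → advance -1; mR−mL=-33/2 → turn -1·90°

0 60/13 4/3 64/39 -142/39 -8 4 S
1 30/17 30/13 -60/221 -705/221 -8 5 W
2 12/5 60 -144/5 -306/5 -7 5 N
3 15 3 6 -21/2 -7 4 E
final -8 4 S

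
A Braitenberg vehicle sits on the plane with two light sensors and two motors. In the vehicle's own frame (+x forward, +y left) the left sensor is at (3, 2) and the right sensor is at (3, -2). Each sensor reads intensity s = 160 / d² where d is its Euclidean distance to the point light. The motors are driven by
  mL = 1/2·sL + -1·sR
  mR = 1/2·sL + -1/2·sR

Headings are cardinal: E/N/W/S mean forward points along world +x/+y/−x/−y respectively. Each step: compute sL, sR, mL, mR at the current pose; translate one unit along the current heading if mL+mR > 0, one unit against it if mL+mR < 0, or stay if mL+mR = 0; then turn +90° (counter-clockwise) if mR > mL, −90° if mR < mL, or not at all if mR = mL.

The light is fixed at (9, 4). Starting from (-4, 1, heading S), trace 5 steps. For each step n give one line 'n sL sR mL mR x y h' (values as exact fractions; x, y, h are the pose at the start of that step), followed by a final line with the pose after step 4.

0 160/157 160/261 -4240/40977 8320/40977 -4 1 S
1 20/13 20/17 -90/221 40/221 -4 0 E
2 160/257 32/29 -5904/7453 -1792/7453 -5 0 N
3 80/169 80/149 -7560/25181 -800/25181 -5 -1 W
4 32/37 160/289 -1296/10693 1664/10693 -4 -1 S
final -4 -2 E

n=0: pose=(-4,1,S); sL=160/157, sR=160/261; mL=-4240/40977, mR=8320/40977; mL+mR=1360/13659 → advance +1; mR−mL=80/261 → turn +1·90°
n=1: pose=(-4,0,E); sL=20/13, sR=20/17; mL=-90/221, mR=40/221; mL+mR=-50/221 → advance -1; mR−mL=10/17 → turn +1·90°
n=2: pose=(-5,0,N); sL=160/257, sR=32/29; mL=-5904/7453, mR=-1792/7453; mL+mR=-7696/7453 → advance -1; mR−mL=16/29 → turn +1·90°
n=3: pose=(-5,-1,W); sL=80/169, sR=80/149; mL=-7560/25181, mR=-800/25181; mL+mR=-8360/25181 → advance -1; mR−mL=40/149 → turn +1·90°
n=4: pose=(-4,-1,S); sL=32/37, sR=160/289; mL=-1296/10693, mR=1664/10693; mL+mR=368/10693 → advance +1; mR−mL=80/289 → turn +1·90°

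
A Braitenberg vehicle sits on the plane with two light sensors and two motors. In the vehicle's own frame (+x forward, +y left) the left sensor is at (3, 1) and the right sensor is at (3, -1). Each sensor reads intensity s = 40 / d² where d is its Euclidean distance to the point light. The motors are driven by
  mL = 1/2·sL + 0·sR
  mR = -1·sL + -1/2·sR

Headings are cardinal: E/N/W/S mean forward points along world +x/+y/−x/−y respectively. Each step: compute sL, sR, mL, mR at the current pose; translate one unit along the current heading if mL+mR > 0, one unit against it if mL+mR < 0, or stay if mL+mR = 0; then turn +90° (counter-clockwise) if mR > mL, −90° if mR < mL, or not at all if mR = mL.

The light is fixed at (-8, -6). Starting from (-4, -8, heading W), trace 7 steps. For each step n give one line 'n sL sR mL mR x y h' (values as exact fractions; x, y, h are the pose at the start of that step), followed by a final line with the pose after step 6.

0 4 20 2 -14 -4 -8 W
1 40/17 40/37 20/17 -1820/629 -3 -8 N
2 10/17 1/2 5/17 -57/68 -3 -9 E
3 40/61 8/9 20/61 -604/549 -4 -9 S
4 4 20 2 -14 -4 -8 W
5 40/17 40/37 20/17 -1820/629 -3 -8 N
6 10/17 1/2 5/17 -57/68 -3 -9 E
final -4 -9 S

n=0: pose=(-4,-8,W); sL=4, sR=20; mL=2, mR=-14; mL+mR=-12 → advance -1; mR−mL=-16 → turn -1·90°
n=1: pose=(-3,-8,N); sL=40/17, sR=40/37; mL=20/17, mR=-1820/629; mL+mR=-1080/629 → advance -1; mR−mL=-2560/629 → turn -1·90°
n=2: pose=(-3,-9,E); sL=10/17, sR=1/2; mL=5/17, mR=-57/68; mL+mR=-37/68 → advance -1; mR−mL=-77/68 → turn -1·90°
n=3: pose=(-4,-9,S); sL=40/61, sR=8/9; mL=20/61, mR=-604/549; mL+mR=-424/549 → advance -1; mR−mL=-784/549 → turn -1·90°
n=4: pose=(-4,-8,W); sL=4, sR=20; mL=2, mR=-14; mL+mR=-12 → advance -1; mR−mL=-16 → turn -1·90°
n=5: pose=(-3,-8,N); sL=40/17, sR=40/37; mL=20/17, mR=-1820/629; mL+mR=-1080/629 → advance -1; mR−mL=-2560/629 → turn -1·90°
n=6: pose=(-3,-9,E); sL=10/17, sR=1/2; mL=5/17, mR=-57/68; mL+mR=-37/68 → advance -1; mR−mL=-77/68 → turn -1·90°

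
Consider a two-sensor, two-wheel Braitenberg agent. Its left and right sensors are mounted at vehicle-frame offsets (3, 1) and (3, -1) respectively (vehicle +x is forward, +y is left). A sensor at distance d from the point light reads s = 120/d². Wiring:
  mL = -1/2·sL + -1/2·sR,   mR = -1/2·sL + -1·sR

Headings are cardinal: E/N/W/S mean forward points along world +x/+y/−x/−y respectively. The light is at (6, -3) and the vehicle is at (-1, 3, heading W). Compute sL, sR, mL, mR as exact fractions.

left sensor world pos  = (-4, 2); dL² = 125
right sensor world pos = (-4, 4); dR² = 149
sL = 120/125 = 24/25
sR = 120/149 = 120/149
mL = -1/2·sL + -1/2·sR = -3288/3725
mR = -1/2·sL + -1·sR = -4788/3725

24/25 120/149 -3288/3725 -4788/3725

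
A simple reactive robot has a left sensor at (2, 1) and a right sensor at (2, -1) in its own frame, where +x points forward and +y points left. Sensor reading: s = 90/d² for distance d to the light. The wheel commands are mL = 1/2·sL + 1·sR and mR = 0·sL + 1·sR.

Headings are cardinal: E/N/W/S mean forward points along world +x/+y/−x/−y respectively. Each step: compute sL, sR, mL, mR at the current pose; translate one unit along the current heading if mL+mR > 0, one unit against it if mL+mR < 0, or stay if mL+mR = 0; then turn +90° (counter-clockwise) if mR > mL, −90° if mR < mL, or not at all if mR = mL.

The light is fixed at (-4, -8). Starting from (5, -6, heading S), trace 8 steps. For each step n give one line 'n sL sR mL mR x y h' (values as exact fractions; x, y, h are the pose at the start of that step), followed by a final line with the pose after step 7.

n=0: pose=(5,-6,S); sL=9/10, sR=45/32; mL=297/160, mR=45/32; mL+mR=261/80 → advance +1; mR−mL=-9/20 → turn -1·90°
n=1: pose=(5,-7,W); sL=90/49, sR=90/53; mL=6795/2597, mR=90/53; mL+mR=11205/2597 → advance +1; mR−mL=-45/49 → turn -1·90°
n=2: pose=(4,-7,N); sL=45/29, sR=1; mL=103/58, mR=1; mL+mR=161/58 → advance +1; mR−mL=-45/58 → turn -1·90°
n=3: pose=(4,-6,E); sL=90/109, sR=90/101; mL=14355/11009, mR=90/101; mL+mR=24165/11009 → advance +1; mR−mL=-45/109 → turn -1·90°
n=4: pose=(5,-6,S); sL=9/10, sR=45/32; mL=297/160, mR=45/32; mL+mR=261/80 → advance +1; mR−mL=-9/20 → turn -1·90°
n=5: pose=(5,-7,W); sL=90/49, sR=90/53; mL=6795/2597, mR=90/53; mL+mR=11205/2597 → advance +1; mR−mL=-45/49 → turn -1·90°
n=6: pose=(4,-7,N); sL=45/29, sR=1; mL=103/58, mR=1; mL+mR=161/58 → advance +1; mR−mL=-45/58 → turn -1·90°
n=7: pose=(4,-6,E); sL=90/109, sR=90/101; mL=14355/11009, mR=90/101; mL+mR=24165/11009 → advance +1; mR−mL=-45/109 → turn -1·90°

0 9/10 45/32 297/160 45/32 5 -6 S
1 90/49 90/53 6795/2597 90/53 5 -7 W
2 45/29 1 103/58 1 4 -7 N
3 90/109 90/101 14355/11009 90/101 4 -6 E
4 9/10 45/32 297/160 45/32 5 -6 S
5 90/49 90/53 6795/2597 90/53 5 -7 W
6 45/29 1 103/58 1 4 -7 N
7 90/109 90/101 14355/11009 90/101 4 -6 E
final 5 -6 S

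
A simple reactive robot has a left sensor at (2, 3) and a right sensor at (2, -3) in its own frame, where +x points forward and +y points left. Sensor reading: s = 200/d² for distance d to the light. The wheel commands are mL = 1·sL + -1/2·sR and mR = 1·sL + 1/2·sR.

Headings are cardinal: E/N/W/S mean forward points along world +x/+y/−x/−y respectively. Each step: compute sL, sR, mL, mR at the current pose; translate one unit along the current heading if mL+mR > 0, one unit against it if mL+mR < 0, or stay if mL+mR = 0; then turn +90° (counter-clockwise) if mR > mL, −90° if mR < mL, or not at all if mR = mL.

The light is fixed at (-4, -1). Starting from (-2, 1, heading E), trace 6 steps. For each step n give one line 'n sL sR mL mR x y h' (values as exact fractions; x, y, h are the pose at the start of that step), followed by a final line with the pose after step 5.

n=0: pose=(-2,1,E); sL=200/41, sR=200/17; mL=-700/697, mR=7500/697; mL+mR=400/41 → advance +1; mR−mL=200/17 → turn +1·90°
n=1: pose=(-1,1,N); sL=25/2, sR=50/13; mL=275/26, mR=375/26; mL+mR=25 → advance +1; mR−mL=50/13 → turn +1·90°
n=2: pose=(-1,2,W); sL=200, sR=200/37; mL=7300/37, mR=7500/37; mL+mR=400 → advance +1; mR−mL=200/37 → turn +1·90°
n=3: pose=(-2,2,S); sL=100/13, sR=100; mL=-550/13, mR=750/13; mL+mR=200/13 → advance +1; mR−mL=100 → turn +1·90°
n=4: pose=(-2,1,E); sL=200/41, sR=200/17; mL=-700/697, mR=7500/697; mL+mR=400/41 → advance +1; mR−mL=200/17 → turn +1·90°
n=5: pose=(-1,1,N); sL=25/2, sR=50/13; mL=275/26, mR=375/26; mL+mR=25 → advance +1; mR−mL=50/13 → turn +1·90°

0 200/41 200/17 -700/697 7500/697 -2 1 E
1 25/2 50/13 275/26 375/26 -1 1 N
2 200 200/37 7300/37 7500/37 -1 2 W
3 100/13 100 -550/13 750/13 -2 2 S
4 200/41 200/17 -700/697 7500/697 -2 1 E
5 25/2 50/13 275/26 375/26 -1 1 N
final -1 2 W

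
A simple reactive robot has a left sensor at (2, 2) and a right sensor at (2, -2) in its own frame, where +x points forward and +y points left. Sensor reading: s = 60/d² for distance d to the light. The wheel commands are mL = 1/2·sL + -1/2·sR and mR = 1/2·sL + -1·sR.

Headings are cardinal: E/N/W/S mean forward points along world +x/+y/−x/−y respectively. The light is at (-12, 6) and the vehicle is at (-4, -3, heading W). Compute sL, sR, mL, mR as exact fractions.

60/157 12/17 -432/2669 -1374/2669

left sensor world pos  = (-6, -5); dL² = 157
right sensor world pos = (-6, -1); dR² = 85
sL = 60/157 = 60/157
sR = 60/85 = 12/17
mL = 1/2·sL + -1/2·sR = -432/2669
mR = 1/2·sL + -1·sR = -1374/2669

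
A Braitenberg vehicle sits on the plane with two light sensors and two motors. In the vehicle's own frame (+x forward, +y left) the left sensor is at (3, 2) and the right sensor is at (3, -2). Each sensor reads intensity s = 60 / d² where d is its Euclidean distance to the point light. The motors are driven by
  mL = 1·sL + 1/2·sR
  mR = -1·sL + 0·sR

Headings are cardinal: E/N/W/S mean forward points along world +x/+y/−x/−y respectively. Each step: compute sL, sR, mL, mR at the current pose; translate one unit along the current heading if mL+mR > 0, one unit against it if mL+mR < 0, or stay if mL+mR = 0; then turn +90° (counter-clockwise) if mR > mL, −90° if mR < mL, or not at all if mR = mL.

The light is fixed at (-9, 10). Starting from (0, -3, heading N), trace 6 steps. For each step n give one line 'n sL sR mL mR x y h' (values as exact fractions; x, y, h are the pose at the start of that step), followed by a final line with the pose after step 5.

n=0: pose=(0,-3,N); sL=60/149, sR=60/221; mL=17730/32929, mR=-60/149; mL+mR=30/221 → advance +1; mR−mL=-30990/32929 → turn -1·90°
n=1: pose=(0,-2,E); sL=15/61, sR=3/17; mL=693/2074, mR=-15/61; mL+mR=3/34 → advance +1; mR−mL=-1203/2074 → turn -1·90°
n=2: pose=(1,-2,S); sL=20/123, sR=60/289; mL=9470/35547, mR=-20/123; mL+mR=30/289 → advance +1; mR−mL=-15250/35547 → turn -1·90°
n=3: pose=(1,-3,W); sL=30/137, sR=6/17; mL=921/2329, mR=-30/137; mL+mR=3/17 → advance +1; mR−mL=-1431/2329 → turn -1·90°
n=4: pose=(0,-3,N); sL=60/149, sR=60/221; mL=17730/32929, mR=-60/149; mL+mR=30/221 → advance +1; mR−mL=-30990/32929 → turn -1·90°
n=5: pose=(0,-2,E); sL=15/61, sR=3/17; mL=693/2074, mR=-15/61; mL+mR=3/34 → advance +1; mR−mL=-1203/2074 → turn -1·90°

0 60/149 60/221 17730/32929 -60/149 0 -3 N
1 15/61 3/17 693/2074 -15/61 0 -2 E
2 20/123 60/289 9470/35547 -20/123 1 -2 S
3 30/137 6/17 921/2329 -30/137 1 -3 W
4 60/149 60/221 17730/32929 -60/149 0 -3 N
5 15/61 3/17 693/2074 -15/61 0 -2 E
final 1 -2 S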